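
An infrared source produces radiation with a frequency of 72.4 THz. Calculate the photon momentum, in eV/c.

0.299 eV/c

Take h = 6.62607015 × 10^-34 J·s, c = 2.99792458 × 10^8 m/s, 1 eV = 1.602176634 × 10^-19 J.
In SI units: f = 72.4 THz = 7.24 × 10^13 Hz.
Apply p = hf/c: p = 1.600 × 10^-28 kg·m/s.
Converting to eV/c: p = 0.2994 eV/c ≈ 0.299 eV/c.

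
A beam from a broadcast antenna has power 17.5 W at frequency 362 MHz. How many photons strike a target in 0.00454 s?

Total energy: E_total = P·t = 17.5 × 0.00454 = 0.07945 J.
Per-photon energy: E = 2.399 × 10^-25 J.
N = E_total / E_photon = 3.31 × 10^23.

3.31 × 10^23 photons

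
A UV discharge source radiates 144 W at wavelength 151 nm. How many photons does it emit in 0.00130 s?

Total energy: E_total = P·t = 144 × 0.00130 = 0.1872 J.
Per-photon energy: E = 1.316e-18 J.
N = E_total / E_photon = 1.42e17.

1.42e17 photons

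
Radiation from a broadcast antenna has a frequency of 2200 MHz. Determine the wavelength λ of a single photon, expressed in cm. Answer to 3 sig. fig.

Take c = 2.99792458e8 m/s.
Convert to SI: f = 2200 MHz = 2.2e9 Hz.
Apply λ = c/f: λ = 0.1363 m.
Converting to cm: λ = 13.63 cm ≈ 13.6 cm.

13.6 cm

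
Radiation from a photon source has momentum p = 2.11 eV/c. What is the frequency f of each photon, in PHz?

0.510 PHz

First convert: p = 2.11 eV/c = 1.1276 × 10^-27 kg·m/s.
Since f = pc/h for a photon, f = 5.102 × 10^14 Hz.
Converting to PHz: f = 0.5102 PHz ≈ 0.510 PHz.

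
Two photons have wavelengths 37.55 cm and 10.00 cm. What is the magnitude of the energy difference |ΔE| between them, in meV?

9.10·10^-3 meV

Using E = hc/λ: E₁ = 5.2901·10^-25 J, E₂ = 1.9864·10^-24 J.
|ΔE| = |5.2901·10^-25 − 1.9864·10^-24| = 1.46·10^-24 J = 9.10·10^-3 meV.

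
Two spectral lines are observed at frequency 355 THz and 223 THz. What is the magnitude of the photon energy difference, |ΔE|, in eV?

Using E = hf: E₁ = 2.352e-19 J, E₂ = 1.478e-19 J.
|ΔE| = |2.352e-19 − 1.478e-19| = 8.75e-20 J = 0.546 eV.

0.546 eV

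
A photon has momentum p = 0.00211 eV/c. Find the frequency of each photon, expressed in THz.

In SI units: p = 0.00211 eV/c = 1.1276 × 10^-30 kg·m/s.
The photon relation is f = pc/h, giving f = 5.102 × 10^11 Hz.
Converting to THz: f = 0.5102 THz ≈ 0.510 THz.

0.510 THz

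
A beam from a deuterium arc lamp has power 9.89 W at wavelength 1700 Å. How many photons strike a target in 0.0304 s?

2.57e17 photons

Total energy: E_total = P·t = 9.89 × 0.0304 = 0.3007 J.
Per-photon energy: E = 1.168e-18 J.
N = E_total / E_photon = 2.57e17.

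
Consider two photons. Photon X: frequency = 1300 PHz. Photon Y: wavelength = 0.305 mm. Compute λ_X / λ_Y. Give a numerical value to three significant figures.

λ_X = 2.306e-10 m (from frequency = 1300 PHz, via λ = c/f).
λ_Y = 3.050e-4 m (from wavelength = 0.305 mm, via λ given directly).
Ratio = 2.306e-10 / 3.050e-4 = 7.56e-7.

7.56e-7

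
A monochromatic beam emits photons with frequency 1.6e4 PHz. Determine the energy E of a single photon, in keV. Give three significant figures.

First convert: f = 1.6e4 PHz = 1.6e19 Hz.
Apply E = hf: E = 1.060e-14 J.
Converting to keV: E = 66.17 keV ≈ 66.2 keV.

66.2 keV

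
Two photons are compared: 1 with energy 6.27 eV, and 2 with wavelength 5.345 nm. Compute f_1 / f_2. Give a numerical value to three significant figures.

f_1 = 1.516 × 10^15 Hz (from energy = 6.27 eV, via f = E/h).
f_2 = 5.609 × 10^16 Hz (from wavelength = 5.345 nm, via f = c/λ).
Ratio = 1.516 × 10^15 / 5.609 × 10^16 = 0.0270.

0.0270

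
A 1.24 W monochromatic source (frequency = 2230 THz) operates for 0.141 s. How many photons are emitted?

Total energy: E_total = P·t = 1.24 × 0.141 = 0.1748 J.
Per-photon energy: E = 1.478 × 10^-18 J.
N = E_total / E_photon = 1.18 × 10^17.

1.18 × 10^17 photons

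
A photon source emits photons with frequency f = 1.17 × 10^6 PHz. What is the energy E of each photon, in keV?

First convert: f = 1.17 × 10^6 PHz = 1.17 × 10^21 Hz.
Since E = hf for a photon, E = 7.753 × 10^-13 J.
Converting to keV: E = 4839 keV ≈ 4840 keV.

4840 keV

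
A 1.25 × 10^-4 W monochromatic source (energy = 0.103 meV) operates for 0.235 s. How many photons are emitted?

1.78 × 10^18 photons

Total energy: E_total = P·t = 1.25 × 10^-4 × 0.235 = 2.937 × 10^-5 J.
Per-photon energy: E = 1.650 × 10^-23 J.
N = E_total / E_photon = 1.78 × 10^18.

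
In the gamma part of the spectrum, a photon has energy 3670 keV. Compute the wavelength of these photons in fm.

338 fm

In SI units: E = 3670 keV = 5.8800e-13 J.
Apply λ = hc/E: λ = 3.378e-13 m.
Converting to fm: λ = 337.8 fm ≈ 338 fm.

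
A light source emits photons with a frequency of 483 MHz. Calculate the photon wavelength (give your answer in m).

Use c = 2.99792458 × 10^8 m/s.
In SI units: f = 483 MHz = 4.83 × 10^8 Hz.
For a photon λ = c/f, so λ = 0.6207 m.
So λ ≈ 0.621 m.

0.621 m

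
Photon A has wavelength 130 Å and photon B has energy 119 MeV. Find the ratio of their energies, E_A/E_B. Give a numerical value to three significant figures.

E_A = 1.528 × 10^-17 J (from wavelength = 130 Å, via E = hc/λ).
E_B = 1.907 × 10^-11 J (from energy = 119 MeV, via E given directly).
Ratio = 1.528 × 10^-17 / 1.907 × 10^-11 = 8.01 × 10^-7.

8.01 × 10^-7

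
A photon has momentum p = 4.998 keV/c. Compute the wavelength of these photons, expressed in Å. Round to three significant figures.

Convert to SI: p = 4.998 keV/c = 2.6711 × 10^-24 kg·m/s.
Apply λ = h/p: λ = 2.481 × 10^-10 m.
Converting to Å: λ = 2.481 Å ≈ 2.48 Å.

2.48 Å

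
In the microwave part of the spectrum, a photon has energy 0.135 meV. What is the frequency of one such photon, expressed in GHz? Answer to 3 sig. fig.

Take h = 6.62607015e-34 J·s, 1 eV = 1.602176634e-19 J.
First convert: E = 0.135 meV = 2.1629e-23 J.
For a photon f = E/h, so f = 3.264e10 Hz.
Converting to GHz: f = 32.64 GHz ≈ 32.6 GHz.

32.6 GHz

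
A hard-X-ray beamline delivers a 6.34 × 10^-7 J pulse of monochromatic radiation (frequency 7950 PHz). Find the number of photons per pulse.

Per-photon energy: E = 5.268 × 10^-15 J (from frequency = 7950 PHz).
N = E_total / E_photon = 6.34 × 10^-7 J / 5.268 × 10^-15 J = 1.20 × 10^8.

1.20 × 10^8 photons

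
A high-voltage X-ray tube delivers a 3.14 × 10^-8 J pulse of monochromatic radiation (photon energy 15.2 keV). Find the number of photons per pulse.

Per-photon energy: E = 2.435 × 10^-15 J (from energy = 15.2 keV).
N = E_total / E_photon = 3.14 × 10^-8 J / 2.435 × 10^-15 J = 1.29 × 10^7.

1.29 × 10^7 photons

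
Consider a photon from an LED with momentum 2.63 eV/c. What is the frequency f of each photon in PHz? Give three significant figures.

Convert to SI: p = 2.63 eV/c = 1.4055 × 10^-27 kg·m/s.
The photon relation is f = pc/h, giving f = 6.359 × 10^14 Hz.
Converting to PHz: f = 0.6359 PHz ≈ 0.636 PHz.

0.636 PHz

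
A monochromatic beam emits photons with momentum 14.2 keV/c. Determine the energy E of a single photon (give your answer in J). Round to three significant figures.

Use c = 2.99792458e8 m/s, 1 eV = 1.602176634e-19 J.
First convert: p = 14.2 keV/c = 7.5889e-24 kg·m/s.
Since E = pc for a photon, E = 2.275e-15 J.
So E ≈ 2.28e-15 J.

2.28e-15 J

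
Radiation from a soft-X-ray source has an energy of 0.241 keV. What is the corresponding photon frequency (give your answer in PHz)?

58.3 PHz

Convert to SI: E = 0.241 keV = 3.8612e-17 J.
Apply f = E/h: f = 5.827e16 Hz.
Converting to PHz: f = 58.27 PHz ≈ 58.3 PHz.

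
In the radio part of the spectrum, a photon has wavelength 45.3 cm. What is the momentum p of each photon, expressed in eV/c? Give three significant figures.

2.74·10^-6 eV/c

First convert: λ = 45.3 cm = 0.453 m.
Apply p = h/λ: p = 1.463·10^-33 kg·m/s.
Converting to eV/c: p = 2.737·10^-6 eV/c ≈ 2.74·10^-6 eV/c.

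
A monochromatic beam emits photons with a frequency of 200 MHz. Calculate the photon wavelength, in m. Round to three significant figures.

Use c = 2.99792458e8 m/s.
In SI units: f = 200 MHz = 2.0e8 Hz.
Since λ = c/f for a photon, λ = 1.499 m.
So λ ≈ 1.50 m.

1.50 m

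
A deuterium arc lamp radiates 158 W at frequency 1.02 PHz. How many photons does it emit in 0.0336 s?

Total energy: E_total = P·t = 158 × 0.0336 = 5.309 J.
Per-photon energy: E = 6.759 × 10^-19 J.
N = E_total / E_photon = 7.85 × 10^18.

7.85 × 10^18 photons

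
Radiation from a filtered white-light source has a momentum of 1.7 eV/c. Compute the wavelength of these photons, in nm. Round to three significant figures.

(h = 6.62607015 × 10^-34 J·s, c = 2.99792458 × 10^8 m/s, 1 eV = 1.602176634 × 10^-19 J.)
Convert to SI: p = 1.7 eV/c = 9.0853 × 10^-28 kg·m/s.
The photon relation is λ = h/p, giving λ = 7.293 × 10^-7 m.
Converting to nm: λ = 729.3 nm ≈ 729 nm.

729 nm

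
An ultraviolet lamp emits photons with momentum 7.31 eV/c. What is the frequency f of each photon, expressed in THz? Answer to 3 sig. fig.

1770 THz

Use h = 6.62607015e-34 J·s, c = 2.99792458e8 m/s, 1 eV = 1.602176634e-19 J.
First convert: p = 7.31 eV/c = 3.9067e-27 kg·m/s.
Since f = pc/h for a photon, f = 1.768e15 Hz.
Converting to THz: f = 1768 THz ≈ 1770 THz.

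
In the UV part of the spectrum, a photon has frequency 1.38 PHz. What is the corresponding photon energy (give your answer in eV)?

5.71 eV

Take h = 6.62607015·10^-34 J·s, 1 eV = 1.602176634·10^-19 J.
First convert: f = 1.38 PHz = 1.38·10^15 Hz.
Since E = hf for a photon, E = 9.144·10^-19 J.
Converting to eV: E = 5.707 eV ≈ 5.71 eV.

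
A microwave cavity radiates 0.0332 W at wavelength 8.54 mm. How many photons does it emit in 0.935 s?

1.33 × 10^21 photons

Total energy: E_total = P·t = 0.0332 × 0.935 = 0.03104 J.
Per-photon energy: E = 2.326 × 10^-23 J.
N = E_total / E_photon = 1.33 × 10^21.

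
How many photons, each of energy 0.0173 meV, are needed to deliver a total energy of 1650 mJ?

5.95e23 photons

Per-photon energy: E = 2.772e-24 J (from energy = 0.0173 meV).
N = E_total / E_photon = 1.65 J / 2.772e-24 J = 5.95e23.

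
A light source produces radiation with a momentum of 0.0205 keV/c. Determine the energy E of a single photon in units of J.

Use c = 2.99792458e8 m/s, 1 eV = 1.602176634e-19 J.
First convert: p = 0.0205 keV/c = 1.0956e-26 kg·m/s.
The photon relation is E = pc, giving E = 3.284e-18 J.
So E ≈ 3.28e-18 J.

3.28e-18 J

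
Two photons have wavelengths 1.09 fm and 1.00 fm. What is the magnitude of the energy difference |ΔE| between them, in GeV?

0.102 GeV

Using E = hc/λ: E₁ = 1.822 × 10^-10 J, E₂ = 1.986 × 10^-10 J.
|ΔE| = |1.822 × 10^-10 − 1.986 × 10^-10| = 1.64 × 10^-11 J = 0.102 GeV.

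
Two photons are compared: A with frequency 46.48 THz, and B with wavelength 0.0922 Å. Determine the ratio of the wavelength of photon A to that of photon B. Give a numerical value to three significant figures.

7.00 × 10^5

λ_A = 6.450 × 10^-6 m (from frequency = 46.48 THz, via λ = c/f).
λ_B = 9.220 × 10^-12 m (from wavelength = 0.0922 Å, via λ given directly).
Ratio = 6.450 × 10^-6 / 9.220 × 10^-12 = 7.00 × 10^5.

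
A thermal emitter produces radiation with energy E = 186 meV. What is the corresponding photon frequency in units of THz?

(h = 6.62607015 × 10^-34 J·s, 1 eV = 1.602176634 × 10^-19 J.)
Convert to SI: E = 186 meV = 2.9800 × 10^-20 J.
The photon relation is f = E/h, giving f = 4.497 × 10^13 Hz.
Converting to THz: f = 44.97 THz ≈ 45.0 THz.

45.0 THz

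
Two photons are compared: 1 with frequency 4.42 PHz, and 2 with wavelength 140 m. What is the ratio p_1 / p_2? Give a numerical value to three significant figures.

p_1 = 9.769e-27 kg·m/s (from frequency = 4.42 PHz, via p = hf/c).
p_2 = 4.733e-36 kg·m/s (from wavelength = 140 m, via p = h/λ).
Ratio = 9.769e-27 / 4.733e-36 = 2.06e9.

2.06e9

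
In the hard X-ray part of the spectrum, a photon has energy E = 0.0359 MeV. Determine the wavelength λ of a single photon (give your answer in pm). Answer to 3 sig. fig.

34.5 pm

Use h = 6.62607015e-34 J·s, c = 2.99792458e8 m/s, 1 eV = 1.602176634e-19 J.
In SI units: E = 0.0359 MeV = 5.7518e-15 J.
For a photon λ = hc/E, so λ = 3.454e-11 m.
Converting to pm: λ = 34.54 pm ≈ 34.5 pm.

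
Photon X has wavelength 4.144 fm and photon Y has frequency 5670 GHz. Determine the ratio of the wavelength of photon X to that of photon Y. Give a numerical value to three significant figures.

7.84 × 10^-11

λ_X = 4.144 × 10^-15 m (from wavelength = 4.144 fm, via λ given directly).
λ_Y = 5.287 × 10^-5 m (from frequency = 5670 GHz, via λ = c/f).
Ratio = 4.144 × 10^-15 / 5.287 × 10^-5 = 7.84 × 10^-11.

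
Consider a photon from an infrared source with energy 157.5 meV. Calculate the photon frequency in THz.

38.1 THz

Take h = 6.62607015 × 10^-34 J·s, 1 eV = 1.602176634 × 10^-19 J.
Convert to SI: E = 157.5 meV = 2.5234 × 10^-20 J.
For a photon f = E/h, so f = 3.808 × 10^13 Hz.
Converting to THz: f = 38.08 THz ≈ 38.1 THz.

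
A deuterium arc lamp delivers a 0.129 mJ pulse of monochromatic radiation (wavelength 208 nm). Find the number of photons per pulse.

1.35e14 photons

Per-photon energy: E = 9.550e-19 J (from wavelength = 208 nm).
N = E_total / E_photon = 1.29e-4 J / 9.550e-19 J = 1.35e14.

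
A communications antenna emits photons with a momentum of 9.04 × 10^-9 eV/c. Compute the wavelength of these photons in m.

137 m

First convert: p = 9.04 × 10^-9 eV/c = 4.8312 × 10^-36 kg·m/s.
Apply λ = h/p: λ = 137.2 m.
So λ ≈ 137 m.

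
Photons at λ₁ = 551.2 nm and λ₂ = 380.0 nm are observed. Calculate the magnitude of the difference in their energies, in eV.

1.01 eV

Using E = hc/λ: E₁ = 3.6039 × 10^-19 J, E₂ = 5.2275 × 10^-19 J.
|ΔE| = |3.6039 × 10^-19 − 5.2275 × 10^-19| = 1.62 × 10^-19 J = 1.01 eV.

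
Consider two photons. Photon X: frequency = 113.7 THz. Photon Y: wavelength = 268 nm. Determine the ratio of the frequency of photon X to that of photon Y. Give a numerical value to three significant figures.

f_X = 1.137e14 Hz (from frequency = 113.7 THz, via f given directly).
f_Y = 1.119e15 Hz (from wavelength = 268 nm, via f = c/λ).
Ratio = 1.137e14 / 1.119e15 = 0.102.

0.102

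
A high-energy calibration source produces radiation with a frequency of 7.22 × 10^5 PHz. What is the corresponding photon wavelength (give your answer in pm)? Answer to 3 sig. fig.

(c = 2.99792458 × 10^8 m/s.)
In SI units: f = 7.22 × 10^5 PHz = 7.22 × 10^20 Hz.
Apply λ = c/f: λ = 4.152 × 10^-13 m.
Converting to pm: λ = 0.4152 pm ≈ 0.415 pm.

0.415 pm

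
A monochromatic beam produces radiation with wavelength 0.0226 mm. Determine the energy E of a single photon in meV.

54.9 meV

Use h = 6.62607015e-34 J·s, c = 2.99792458e8 m/s, 1 eV = 1.602176634e-19 J.
First convert: λ = 0.0226 mm = 2.26e-5 m.
The photon relation is E = hc/λ, giving E = 8.790e-21 J.
Converting to meV: E = 54.86 meV ≈ 54.9 meV.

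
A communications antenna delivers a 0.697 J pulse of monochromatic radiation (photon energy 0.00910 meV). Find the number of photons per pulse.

Per-photon energy: E = 1.458 × 10^-24 J (from energy = 0.00910 meV).
N = E_total / E_photon = 0.697 J / 1.458 × 10^-24 J = 4.78 × 10^23.

4.78 × 10^23 photons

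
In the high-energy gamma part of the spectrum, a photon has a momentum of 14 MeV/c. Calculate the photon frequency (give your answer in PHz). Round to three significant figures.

First convert: p = 14 MeV/c = 7.4820e-21 kg·m/s.
For a photon f = pc/h, so f = 3.385e21 Hz.
Converting to PHz: f = 3.385e6 PHz ≈ 3.39e6 PHz.

3.39e6 PHz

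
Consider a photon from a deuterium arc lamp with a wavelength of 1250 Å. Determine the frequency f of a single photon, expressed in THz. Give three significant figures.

2400 THz

First convert: λ = 1250 Å = 1.25e-7 m.
Apply f = c/λ: f = 2.398e15 Hz.
Converting to THz: f = 2398 THz ≈ 2400 THz.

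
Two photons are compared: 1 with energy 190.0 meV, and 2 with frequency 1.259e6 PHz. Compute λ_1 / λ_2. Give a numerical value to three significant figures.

2.74e7

λ_1 = 6.525e-6 m (from energy = 190.0 meV, via λ = hc/E).
λ_2 = 2.381e-13 m (from frequency = 1.259e6 PHz, via λ = c/f).
Ratio = 6.525e-6 / 2.381e-13 = 2.74e7.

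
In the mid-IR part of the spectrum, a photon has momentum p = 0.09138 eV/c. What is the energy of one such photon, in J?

(c = 2.99792458·10^8 m/s, 1 eV = 1.602176634·10^-19 J.)
In SI units: p = 0.09138 eV/c = 4.8836·10^-29 kg·m/s.
For a photon E = pc, so E = 1.464·10^-20 J.
So E ≈ 1.46·10^-20 J.

1.46·10^-20 J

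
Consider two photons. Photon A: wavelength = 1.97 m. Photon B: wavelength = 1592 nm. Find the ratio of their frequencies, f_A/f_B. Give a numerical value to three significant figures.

f_A = 1.522 × 10^8 Hz (from wavelength = 1.97 m, via f = c/λ).
f_B = 1.883 × 10^14 Hz (from wavelength = 1592 nm, via f = c/λ).
Ratio = 1.522 × 10^8 / 1.883 × 10^14 = 8.08 × 10^-7.

8.08 × 10^-7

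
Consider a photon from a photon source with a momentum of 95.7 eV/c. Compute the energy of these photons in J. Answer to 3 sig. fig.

1.53e-17 J

(c = 2.99792458e8 m/s, 1 eV = 1.602176634e-19 J.)
First convert: p = 95.7 eV/c = 5.1145e-26 kg·m/s.
The photon relation is E = pc, giving E = 1.533e-17 J.
So E ≈ 1.53e-17 J.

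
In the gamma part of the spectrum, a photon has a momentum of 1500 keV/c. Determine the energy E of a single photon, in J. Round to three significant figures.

Take c = 2.99792458 × 10^8 m/s, 1 eV = 1.602176634 × 10^-19 J.
In SI units: p = 1500 keV/c = 8.0164 × 10^-22 kg·m/s.
Apply E = pc: E = 2.403 × 10^-13 J.
So E ≈ 2.40 × 10^-13 J.

2.40 × 10^-13 J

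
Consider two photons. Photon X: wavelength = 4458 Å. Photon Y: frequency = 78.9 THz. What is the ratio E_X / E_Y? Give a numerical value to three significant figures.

E_X = 4.456e-19 J (from wavelength = 4458 Å, via E = hc/λ).
E_Y = 5.228e-20 J (from frequency = 78.9 THz, via E = hf).
Ratio = 4.456e-19 / 5.228e-20 = 8.52.

8.52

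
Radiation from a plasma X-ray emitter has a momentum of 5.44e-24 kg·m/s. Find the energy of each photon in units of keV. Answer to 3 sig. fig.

10.2 keV

For a photon E = pc, so E = 1.631e-15 J.
Converting to keV: E = 10.18 keV ≈ 10.2 keV.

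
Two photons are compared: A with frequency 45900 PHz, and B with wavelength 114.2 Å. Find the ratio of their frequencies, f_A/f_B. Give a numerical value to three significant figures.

1750

f_A = 4.590 × 10^19 Hz (from frequency = 45900 PHz, via f given directly).
f_B = 2.625 × 10^16 Hz (from wavelength = 114.2 Å, via f = c/λ).
Ratio = 4.590 × 10^19 / 2.625 × 10^16 = 1750.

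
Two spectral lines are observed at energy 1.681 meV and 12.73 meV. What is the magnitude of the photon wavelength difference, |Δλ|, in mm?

Using λ = hc/E: λ₁ = 7.3756e-4 m, λ₂ = 9.7395e-5 m.
|Δλ| = |7.3756e-4 − 9.7395e-5| = 6.40e-4 m = 0.640 mm.

0.640 mm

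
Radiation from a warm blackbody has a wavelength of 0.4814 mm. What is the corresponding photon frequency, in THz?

0.623 THz

First convert: λ = 0.4814 mm = 4.814e-4 m.
For a photon f = c/λ, so f = 6.228e11 Hz.
Converting to THz: f = 0.6228 THz ≈ 0.623 THz.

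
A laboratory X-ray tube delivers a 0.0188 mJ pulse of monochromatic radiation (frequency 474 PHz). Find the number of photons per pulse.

Per-photon energy: E = 3.141e-16 J (from frequency = 474 PHz).
N = E_total / E_photon = 1.88e-5 J / 3.141e-16 J = 5.99e10.

5.99e10 photons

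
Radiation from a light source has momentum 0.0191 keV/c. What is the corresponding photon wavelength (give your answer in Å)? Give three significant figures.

649 Å

First convert: p = 0.0191 keV/c = 1.0208 × 10^-26 kg·m/s.
Apply λ = h/p: λ = 6.491 × 10^-8 m.
Converting to Å: λ = 649.1 Å ≈ 649 Å.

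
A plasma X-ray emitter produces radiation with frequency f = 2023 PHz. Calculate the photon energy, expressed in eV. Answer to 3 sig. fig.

8370 eV

Take h = 6.62607015 × 10^-34 J·s, 1 eV = 1.602176634 × 10^-19 J.
Convert to SI: f = 2023 PHz = 2.023 × 10^18 Hz.
The photon relation is E = hf, giving E = 1.340 × 10^-15 J.
Converting to eV: E = 8366 eV ≈ 8370 eV.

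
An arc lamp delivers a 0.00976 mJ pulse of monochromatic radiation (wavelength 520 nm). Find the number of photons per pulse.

Per-photon energy: E = 3.820e-19 J (from wavelength = 520 nm).
N = E_total / E_photon = 9.76e-6 J / 3.820e-19 J = 2.55e13.

2.55e13 photons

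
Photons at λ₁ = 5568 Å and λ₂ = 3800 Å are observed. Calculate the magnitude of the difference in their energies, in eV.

Using E = hc/λ: E₁ = 3.5676e-19 J, E₂ = 5.2275e-19 J.
|ΔE| = |3.5676e-19 − 5.2275e-19| = 1.66e-19 J = 1.04 eV.

1.04 eV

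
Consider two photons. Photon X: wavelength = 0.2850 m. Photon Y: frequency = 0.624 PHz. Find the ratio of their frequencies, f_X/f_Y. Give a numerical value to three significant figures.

f_X = 1.052 × 10^9 Hz (from wavelength = 0.2850 m, via f = c/λ).
f_Y = 6.240 × 10^14 Hz (from frequency = 0.624 PHz, via f given directly).
Ratio = 1.052 × 10^9 / 6.240 × 10^14 = 1.69 × 10^-6.

1.69 × 10^-6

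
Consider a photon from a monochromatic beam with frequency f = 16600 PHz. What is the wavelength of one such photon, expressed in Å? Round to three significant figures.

0.181 Å

First convert: f = 16600 PHz = 1.66 × 10^19 Hz.
For a photon λ = c/f, so λ = 1.806 × 10^-11 m.
Converting to Å: λ = 0.1806 Å ≈ 0.181 Å.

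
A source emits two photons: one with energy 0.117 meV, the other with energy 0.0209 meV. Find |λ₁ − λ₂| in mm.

Using λ = hc/E: λ₁ = 0.01060 m, λ₂ = 0.05932 m.
|Δλ| = |0.01060 − 0.05932| = 0.0487 m = 48.7 mm.

48.7 mm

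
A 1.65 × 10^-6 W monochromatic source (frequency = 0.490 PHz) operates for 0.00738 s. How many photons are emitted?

Total energy: E_total = P·t = 1.65 × 10^-6 × 0.00738 = 1.218 × 10^-8 J.
Per-photon energy: E = 3.247 × 10^-19 J.
N = E_total / E_photon = 3.75 × 10^10.

3.75 × 10^10 photons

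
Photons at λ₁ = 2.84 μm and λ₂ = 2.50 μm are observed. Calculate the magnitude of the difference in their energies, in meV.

Using E = hc/λ: E₁ = 6.995 × 10^-20 J, E₂ = 7.946 × 10^-20 J.
|ΔE| = |6.995 × 10^-20 − 7.946 × 10^-20| = 9.51 × 10^-21 J = 59.4 meV.

59.4 meV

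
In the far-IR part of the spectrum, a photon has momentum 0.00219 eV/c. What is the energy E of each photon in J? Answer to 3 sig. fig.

3.51 × 10^-22 J

Use c = 2.99792458 × 10^8 m/s, 1 eV = 1.602176634 × 10^-19 J.
In SI units: p = 0.00219 eV/c = 1.1704 × 10^-30 kg·m/s.
Apply E = pc: E = 3.509 × 10^-22 J.
So E ≈ 3.51 × 10^-22 J.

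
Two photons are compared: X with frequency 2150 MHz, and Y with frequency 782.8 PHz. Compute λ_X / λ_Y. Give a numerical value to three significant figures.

3.64e8

λ_X = 0.1394 m (from frequency = 2150 MHz, via λ = c/f).
λ_Y = 3.830e-10 m (from frequency = 782.8 PHz, via λ = c/f).
Ratio = 0.1394 / 3.830e-10 = 3.64e8.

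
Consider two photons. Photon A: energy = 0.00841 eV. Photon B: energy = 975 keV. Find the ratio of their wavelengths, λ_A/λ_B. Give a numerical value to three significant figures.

λ_A = 1.474e-4 m (from energy = 0.00841 eV, via λ = hc/E).
λ_B = 1.272e-12 m (from energy = 975 keV, via λ = hc/E).
Ratio = 1.474e-4 / 1.272e-12 = 1.16e8.

1.16e8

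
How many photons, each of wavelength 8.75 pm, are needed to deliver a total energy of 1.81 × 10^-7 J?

Per-photon energy: E = 2.270 × 10^-14 J (from wavelength = 8.75 pm).
N = E_total / E_photon = 1.81 × 10^-7 J / 2.270 × 10^-14 J = 7.97 × 10^6.

7.97 × 10^6 photons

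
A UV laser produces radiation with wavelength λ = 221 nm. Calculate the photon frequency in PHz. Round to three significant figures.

1.36 PHz

First convert: λ = 221 nm = 2.21·10^-7 m.
For a photon f = c/λ, so f = 1.357·10^15 Hz.
Converting to PHz: f = 1.357 PHz ≈ 1.36 PHz.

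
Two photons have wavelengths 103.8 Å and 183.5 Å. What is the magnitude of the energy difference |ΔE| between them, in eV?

Using E = hc/λ: E₁ = 1.9137e-17 J, E₂ = 1.0825e-17 J.
|ΔE| = |1.9137e-17 − 1.0825e-17| = 8.31e-18 J = 51.9 eV.

51.9 eV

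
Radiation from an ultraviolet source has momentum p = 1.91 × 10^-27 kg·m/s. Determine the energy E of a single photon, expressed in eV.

(c = 2.99792458 × 10^8 m/s, 1 eV = 1.602176634 × 10^-19 J.)
For a photon E = pc, so E = 5.726 × 10^-19 J.
Converting to eV: E = 3.574 eV ≈ 3.57 eV.

3.57 eV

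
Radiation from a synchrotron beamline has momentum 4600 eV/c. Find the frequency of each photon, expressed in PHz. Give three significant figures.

Take h = 6.62607015·10^-34 J·s, c = 2.99792458·10^8 m/s, 1 eV = 1.602176634·10^-19 J.
First convert: p = 4600 eV/c = 2.4584·10^-24 kg·m/s.
Apply f = pc/h: f = 1.112·10^18 Hz.
Converting to PHz: f = 1112 PHz ≈ 1110 PHz.

1110 PHz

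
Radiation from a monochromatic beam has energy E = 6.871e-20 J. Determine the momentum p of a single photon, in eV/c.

0.429 eV/c

Use c = 2.99792458e8 m/s, 1 eV = 1.602176634e-19 J.
Since p = E/c for a photon, p = 2.292e-28 kg·m/s.
Converting to eV/c: p = 0.4289 eV/c ≈ 0.429 eV/c.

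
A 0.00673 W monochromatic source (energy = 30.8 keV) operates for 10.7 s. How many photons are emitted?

Total energy: E_total = P·t = 0.00673 × 10.7 = 0.07201 J.
Per-photon energy: E = 4.935e-15 J.
N = E_total / E_photon = 1.46e13.

1.46e13 photons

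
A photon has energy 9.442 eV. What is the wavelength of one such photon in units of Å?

In SI units: E = 9.442 eV = 1.5128 × 10^-18 J.
Apply λ = hc/E: λ = 1.313 × 10^-7 m.
Converting to Å: λ = 1313 Å ≈ 1310 Å.

1310 Å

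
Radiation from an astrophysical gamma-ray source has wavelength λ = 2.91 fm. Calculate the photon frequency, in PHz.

1.03e8 PHz

Use c = 2.99792458e8 m/s.
First convert: λ = 2.91 fm = 2.91e-15 m.
Apply f = c/λ: f = 1.030e23 Hz.
Converting to PHz: f = 1.030e8 PHz ≈ 1.03e8 PHz.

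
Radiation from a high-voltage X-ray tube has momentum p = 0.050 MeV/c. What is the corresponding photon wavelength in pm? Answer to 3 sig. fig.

(h = 6.62607015 × 10^-34 J·s, c = 2.99792458 × 10^8 m/s, 1 eV = 1.602176634 × 10^-19 J.)
Convert to SI: p = 0.050 MeV/c = 2.6721 × 10^-23 kg·m/s.
Apply λ = h/p: λ = 2.480 × 10^-11 m.
Converting to pm: λ = 24.80 pm ≈ 24.8 pm.

24.8 pm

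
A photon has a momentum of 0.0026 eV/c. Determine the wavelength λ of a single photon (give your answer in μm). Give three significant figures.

477 μm

(h = 6.62607015·10^-34 J·s, c = 2.99792458·10^8 m/s, 1 eV = 1.602176634·10^-19 J.)
In SI units: p = 0.0026 eV/c = 1.3895·10^-30 kg·m/s.
For a photon λ = h/p, so λ = 4.769·10^-4 m.
Converting to μm: λ = 476.9 μm ≈ 477 μm.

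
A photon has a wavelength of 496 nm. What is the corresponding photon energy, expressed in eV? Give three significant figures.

Take h = 6.62607015 × 10^-34 J·s, c = 2.99792458 × 10^8 m/s, 1 eV = 1.602176634 × 10^-19 J.
First convert: λ = 496 nm = 4.96 × 10^-7 m.
Apply E = hc/λ: E = 4.005 × 10^-19 J.
Converting to eV: E = 2.500 eV ≈ 2.50 eV.

2.50 eV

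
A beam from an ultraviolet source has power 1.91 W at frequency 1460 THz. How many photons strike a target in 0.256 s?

5.05 × 10^17 photons

Total energy: E_total = P·t = 1.91 × 0.256 = 0.4890 J.
Per-photon energy: E = 9.674 × 10^-19 J.
N = E_total / E_photon = 5.05 × 10^17.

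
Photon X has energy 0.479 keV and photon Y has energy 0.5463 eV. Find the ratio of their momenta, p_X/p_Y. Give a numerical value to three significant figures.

p_X = 2.560 × 10^-25 kg·m/s (from energy = 0.479 keV, via p = E/c).
p_Y = 2.920 × 10^-28 kg·m/s (from energy = 0.5463 eV, via p = E/c).
Ratio = 2.560 × 10^-25 / 2.920 × 10^-28 = 877.

877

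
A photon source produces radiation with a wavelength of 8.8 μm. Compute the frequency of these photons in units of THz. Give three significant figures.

Use c = 2.99792458 × 10^8 m/s.
Convert to SI: λ = 8.8 μm = 8.8 × 10^-6 m.
Apply f = c/λ: f = 3.407 × 10^13 Hz.
Converting to THz: f = 34.07 THz ≈ 34.1 THz.

34.1 THz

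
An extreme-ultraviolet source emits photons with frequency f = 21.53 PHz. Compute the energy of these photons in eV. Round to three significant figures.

Use h = 6.62607015·10^-34 J·s, 1 eV = 1.602176634·10^-19 J.
First convert: f = 21.53 PHz = 2.153·10^16 Hz.
For a photon E = hf, so E = 1.427·10^-17 J.
Converting to eV: E = 89.04 eV ≈ 89.0 eV.

89.0 eV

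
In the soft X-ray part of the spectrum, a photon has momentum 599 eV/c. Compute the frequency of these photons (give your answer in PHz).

In SI units: p = 599 eV/c = 3.2012 × 10^-25 kg·m/s.
Apply f = pc/h: f = 1.448 × 10^17 Hz.
Converting to PHz: f = 144.8 PHz ≈ 145 PHz.

145 PHz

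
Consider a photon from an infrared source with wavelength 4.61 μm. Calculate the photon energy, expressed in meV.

Take h = 6.62607015 × 10^-34 J·s, c = 2.99792458 × 10^8 m/s, 1 eV = 1.602176634 × 10^-19 J.
First convert: λ = 4.61 μm = 4.61 × 10^-6 m.
Apply E = hc/λ: E = 4.309 × 10^-20 J.
Converting to meV: E = 268.9 meV ≈ 269 meV.

269 meV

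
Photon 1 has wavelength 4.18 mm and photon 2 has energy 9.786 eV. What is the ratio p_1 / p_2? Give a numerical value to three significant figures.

p_1 = 1.585·10^-31 kg·m/s (from wavelength = 4.18 mm, via p = h/λ).
p_2 = 5.230·10^-27 kg·m/s (from energy = 9.786 eV, via p = E/c).
Ratio = 1.585·10^-31 / 5.230·10^-27 = 3.03·10^-5.

3.03·10^-5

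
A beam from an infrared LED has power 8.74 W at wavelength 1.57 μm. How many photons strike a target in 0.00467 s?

Total energy: E_total = P·t = 8.74 × 0.00467 = 0.04082 J.
Per-photon energy: E = 1.265 × 10^-19 J.
N = E_total / E_photon = 3.23 × 10^17.

3.23 × 10^17 photons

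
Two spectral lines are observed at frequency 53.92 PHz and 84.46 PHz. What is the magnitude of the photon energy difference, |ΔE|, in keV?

Using E = hf: E₁ = 3.5728 × 10^-17 J, E₂ = 5.5964 × 10^-17 J.
|ΔE| = |3.5728 × 10^-17 − 5.5964 × 10^-17| = 2.02 × 10^-17 J = 0.126 keV.

0.126 keV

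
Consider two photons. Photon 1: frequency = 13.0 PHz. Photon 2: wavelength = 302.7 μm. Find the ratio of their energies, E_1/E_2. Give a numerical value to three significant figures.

1.31e4

E_1 = 8.614e-18 J (from frequency = 13.0 PHz, via E = hf).
E_2 = 6.562e-22 J (from wavelength = 302.7 μm, via E = hc/λ).
Ratio = 8.614e-18 / 6.562e-22 = 1.31e4.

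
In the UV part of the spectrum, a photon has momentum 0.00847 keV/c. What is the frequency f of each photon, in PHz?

2.05 PHz

Take h = 6.62607015e-34 J·s, c = 2.99792458e8 m/s, 1 eV = 1.602176634e-19 J.
Convert to SI: p = 0.00847 keV/c = 4.5266e-27 kg·m/s.
For a photon f = pc/h, so f = 2.048e15 Hz.
Converting to PHz: f = 2.048 PHz ≈ 2.05 PHz.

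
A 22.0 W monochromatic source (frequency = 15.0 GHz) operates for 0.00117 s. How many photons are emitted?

2.59e21 photons

Total energy: E_total = P·t = 22.0 × 0.00117 = 0.02574 J.
Per-photon energy: E = 9.939e-24 J.
N = E_total / E_photon = 2.59e21.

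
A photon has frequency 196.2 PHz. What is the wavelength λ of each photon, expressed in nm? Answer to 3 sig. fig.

Convert to SI: f = 196.2 PHz = 1.962 × 10^17 Hz.
Apply λ = c/f: λ = 1.528 × 10^-9 m.
Converting to nm: λ = 1.528 nm ≈ 1.53 nm.

1.53 nm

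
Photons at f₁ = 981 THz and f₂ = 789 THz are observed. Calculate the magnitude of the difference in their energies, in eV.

Using E = hf: E₁ = 6.500e-19 J, E₂ = 5.228e-19 J.
|ΔE| = |6.500e-19 − 5.228e-19| = 1.27e-19 J = 0.794 eV.

0.794 eV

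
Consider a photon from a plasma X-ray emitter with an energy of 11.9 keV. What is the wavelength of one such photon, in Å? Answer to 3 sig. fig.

1.04 Å

Take h = 6.62607015e-34 J·s, c = 2.99792458e8 m/s, 1 eV = 1.602176634e-19 J.
In SI units: E = 11.9 keV = 1.9066e-15 J.
Apply λ = hc/E: λ = 1.042e-10 m.
Converting to Å: λ = 1.042 Å ≈ 1.04 Å.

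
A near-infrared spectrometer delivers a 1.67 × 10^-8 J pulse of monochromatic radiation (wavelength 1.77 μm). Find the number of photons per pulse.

Per-photon energy: E = 1.122 × 10^-19 J (from wavelength = 1.77 μm).
N = E_total / E_photon = 1.67 × 10^-8 J / 1.122 × 10^-19 J = 1.49 × 10^11.

1.49 × 10^11 photons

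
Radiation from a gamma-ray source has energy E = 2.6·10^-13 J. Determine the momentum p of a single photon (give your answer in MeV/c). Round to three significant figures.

Take c = 2.99792458·10^8 m/s, 1 eV = 1.602176634·10^-19 J.
For a photon p = E/c, so p = 8.673·10^-22 kg·m/s.
Converting to MeV/c: p = 1.623 MeV/c ≈ 1.62 MeV/c.

1.62 MeV/c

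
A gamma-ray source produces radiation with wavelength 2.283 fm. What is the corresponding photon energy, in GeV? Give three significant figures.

0.543 GeV

Take h = 6.62607015e-34 J·s, c = 2.99792458e8 m/s, 1 eV = 1.602176634e-19 J.
In SI units: λ = 2.283 fm = 2.283e-15 m.
Apply E = hc/λ: E = 8.701e-11 J.
Converting to GeV: E = 0.5431 GeV ≈ 0.543 GeV.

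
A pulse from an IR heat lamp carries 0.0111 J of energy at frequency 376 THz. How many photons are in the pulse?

Per-photon energy: E = 2.491 × 10^-19 J (from frequency = 376 THz).
N = E_total / E_photon = 0.0111 J / 2.491 × 10^-19 J = 4.46 × 10^16.

4.46 × 10^16 photons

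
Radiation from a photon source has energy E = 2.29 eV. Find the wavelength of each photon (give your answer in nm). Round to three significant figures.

(h = 6.62607015 × 10^-34 J·s, c = 2.99792458 × 10^8 m/s, 1 eV = 1.602176634 × 10^-19 J.)
First convert: E = 2.29 eV = 3.6690 × 10^-19 J.
Apply λ = hc/E: λ = 5.414 × 10^-7 m.
Converting to nm: λ = 541.4 nm ≈ 541 nm.

541 nm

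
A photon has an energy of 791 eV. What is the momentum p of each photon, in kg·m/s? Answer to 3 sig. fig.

In SI units: E = 791 eV = 1.2673e-16 J.
Since p = E/c for a photon, p = 4.227e-25 kg·m/s.
So p ≈ 4.23e-25 kg·m/s.

4.23e-25 kg·m/s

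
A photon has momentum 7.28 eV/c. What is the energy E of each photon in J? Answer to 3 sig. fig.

First convert: p = 7.28 eV/c = 3.8906 × 10^-27 kg·m/s.
Apply E = pc: E = 1.166 × 10^-18 J.
So E ≈ 1.17 × 10^-18 J.

1.17 × 10^-18 J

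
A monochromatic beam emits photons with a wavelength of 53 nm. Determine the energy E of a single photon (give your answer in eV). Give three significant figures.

Take h = 6.62607015·10^-34 J·s, c = 2.99792458·10^8 m/s, 1 eV = 1.602176634·10^-19 J.
In SI units: λ = 53 nm = 5.3·10^-8 m.
The photon relation is E = hc/λ, giving E = 3.748·10^-18 J.
Converting to eV: E = 23.39 eV ≈ 23.4 eV.

23.4 eV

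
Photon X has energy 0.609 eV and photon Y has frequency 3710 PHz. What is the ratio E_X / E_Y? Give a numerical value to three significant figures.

E_X = 9.757 × 10^-20 J (from energy = 0.609 eV, via E given directly).
E_Y = 2.458 × 10^-15 J (from frequency = 3710 PHz, via E = hf).
Ratio = 9.757 × 10^-20 / 2.458 × 10^-15 = 3.97 × 10^-5.

3.97 × 10^-5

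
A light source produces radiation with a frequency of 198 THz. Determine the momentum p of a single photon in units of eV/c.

Convert to SI: f = 198 THz = 1.98·10^14 Hz.
The photon relation is p = hf/c, giving p = 4.376·10^-28 kg·m/s.
Converting to eV/c: p = 0.8189 eV/c ≈ 0.819 eV/c.

0.819 eV/c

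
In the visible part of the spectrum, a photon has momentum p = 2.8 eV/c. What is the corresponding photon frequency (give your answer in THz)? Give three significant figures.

Take h = 6.62607015e-34 J·s, c = 2.99792458e8 m/s, 1 eV = 1.602176634e-19 J.
In SI units: p = 2.8 eV/c = 1.4964e-27 kg·m/s.
For a photon f = pc/h, so f = 6.770e14 Hz.
Converting to THz: f = 677.0 THz ≈ 677 THz.

677 THz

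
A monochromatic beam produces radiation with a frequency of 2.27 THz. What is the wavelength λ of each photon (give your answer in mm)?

0.132 mm

Use c = 2.99792458e8 m/s.
Convert to SI: f = 2.27 THz = 2.27e12 Hz.
Apply λ = c/f: λ = 1.321e-4 m.
Converting to mm: λ = 0.1321 mm ≈ 0.132 mm.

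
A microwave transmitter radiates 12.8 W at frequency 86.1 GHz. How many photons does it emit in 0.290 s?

6.51 × 10^22 photons

Total energy: E_total = P·t = 12.8 × 0.290 = 3.712 J.
Per-photon energy: E = 5.705 × 10^-23 J.
N = E_total / E_photon = 6.51 × 10^22.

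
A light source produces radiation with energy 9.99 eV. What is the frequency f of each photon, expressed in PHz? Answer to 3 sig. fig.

Convert to SI: E = 9.99 eV = 1.6006·10^-18 J.
For a photon f = E/h, so f = 2.416·10^15 Hz.
Converting to PHz: f = 2.416 PHz ≈ 2.42 PHz.

2.42 PHz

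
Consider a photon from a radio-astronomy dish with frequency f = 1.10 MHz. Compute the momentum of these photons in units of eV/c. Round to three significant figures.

Take h = 6.62607015e-34 J·s, c = 2.99792458e8 m/s, 1 eV = 1.602176634e-19 J.
In SI units: f = 1.10 MHz = 1.10e6 Hz.
Since p = hf/c for a photon, p = 2.431e-36 kg·m/s.
Converting to eV/c: p = 4.549e-9 eV/c ≈ 4.55e-9 eV/c.

4.55e-9 eV/c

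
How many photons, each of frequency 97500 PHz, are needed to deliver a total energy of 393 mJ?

Per-photon energy: E = 6.460e-14 J (from frequency = 97500 PHz).
N = E_total / E_photon = 0.393 J / 6.460e-14 J = 6.08e12.

6.08e12 photons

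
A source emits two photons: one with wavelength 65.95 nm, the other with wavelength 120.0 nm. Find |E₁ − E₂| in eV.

8.47 eV

Using E = hc/λ: E₁ = 3.0120e-18 J, E₂ = 1.6554e-18 J.
|ΔE| = |3.0120e-18 − 1.6554e-18| = 1.36e-18 J = 8.47 eV.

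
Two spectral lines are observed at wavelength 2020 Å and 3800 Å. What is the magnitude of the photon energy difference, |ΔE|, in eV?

Using E = hc/λ: E₁ = 9.834e-19 J, E₂ = 5.227e-19 J.
|ΔE| = |9.834e-19 − 5.227e-19| = 4.61e-19 J = 2.88 eV.

2.88 eV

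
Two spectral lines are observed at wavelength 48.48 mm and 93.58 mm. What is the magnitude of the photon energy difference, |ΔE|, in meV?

Using E = hc/λ: E₁ = 4.0975 × 10^-24 J, E₂ = 2.1227 × 10^-24 J.
|ΔE| = |4.0975 × 10^-24 − 2.1227 × 10^-24| = 1.97 × 10^-24 J = 0.0123 meV.

0.0123 meV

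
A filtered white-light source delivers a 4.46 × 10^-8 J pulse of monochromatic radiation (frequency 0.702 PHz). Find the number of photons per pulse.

9.59 × 10^10 photons

Per-photon energy: E = 4.652 × 10^-19 J (from frequency = 0.702 PHz).
N = E_total / E_photon = 4.46 × 10^-8 J / 4.652 × 10^-19 J = 9.59 × 10^10.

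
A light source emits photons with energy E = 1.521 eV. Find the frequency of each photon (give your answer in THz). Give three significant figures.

First convert: E = 1.521 eV = 2.4369 × 10^-19 J.
For a photon f = E/h, so f = 3.678 × 10^14 Hz.
Converting to THz: f = 367.8 THz ≈ 368 THz.

368 THz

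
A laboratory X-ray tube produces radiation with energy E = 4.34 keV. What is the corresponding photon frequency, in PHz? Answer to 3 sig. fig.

1050 PHz

Use h = 6.62607015e-34 J·s, 1 eV = 1.602176634e-19 J.
First convert: E = 4.34 keV = 6.9534e-16 J.
The photon relation is f = E/h, giving f = 1.049e18 Hz.
Converting to PHz: f = 1049 PHz ≈ 1050 PHz.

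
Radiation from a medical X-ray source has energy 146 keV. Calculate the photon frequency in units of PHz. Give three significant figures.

Convert to SI: E = 146 keV = 2.3392 × 10^-14 J.
Apply f = E/h: f = 3.530 × 10^19 Hz.
Converting to PHz: f = 35300 PHz ≈ 3.53 × 10^4 PHz.

3.53 × 10^4 PHz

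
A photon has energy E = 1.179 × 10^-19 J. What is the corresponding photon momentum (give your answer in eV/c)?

Take c = 2.99792458 × 10^8 m/s, 1 eV = 1.602176634 × 10^-19 J.
For a photon p = E/c, so p = 3.933 × 10^-28 kg·m/s.
Converting to eV/c: p = 0.7359 eV/c ≈ 0.736 eV/c.

0.736 eV/c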